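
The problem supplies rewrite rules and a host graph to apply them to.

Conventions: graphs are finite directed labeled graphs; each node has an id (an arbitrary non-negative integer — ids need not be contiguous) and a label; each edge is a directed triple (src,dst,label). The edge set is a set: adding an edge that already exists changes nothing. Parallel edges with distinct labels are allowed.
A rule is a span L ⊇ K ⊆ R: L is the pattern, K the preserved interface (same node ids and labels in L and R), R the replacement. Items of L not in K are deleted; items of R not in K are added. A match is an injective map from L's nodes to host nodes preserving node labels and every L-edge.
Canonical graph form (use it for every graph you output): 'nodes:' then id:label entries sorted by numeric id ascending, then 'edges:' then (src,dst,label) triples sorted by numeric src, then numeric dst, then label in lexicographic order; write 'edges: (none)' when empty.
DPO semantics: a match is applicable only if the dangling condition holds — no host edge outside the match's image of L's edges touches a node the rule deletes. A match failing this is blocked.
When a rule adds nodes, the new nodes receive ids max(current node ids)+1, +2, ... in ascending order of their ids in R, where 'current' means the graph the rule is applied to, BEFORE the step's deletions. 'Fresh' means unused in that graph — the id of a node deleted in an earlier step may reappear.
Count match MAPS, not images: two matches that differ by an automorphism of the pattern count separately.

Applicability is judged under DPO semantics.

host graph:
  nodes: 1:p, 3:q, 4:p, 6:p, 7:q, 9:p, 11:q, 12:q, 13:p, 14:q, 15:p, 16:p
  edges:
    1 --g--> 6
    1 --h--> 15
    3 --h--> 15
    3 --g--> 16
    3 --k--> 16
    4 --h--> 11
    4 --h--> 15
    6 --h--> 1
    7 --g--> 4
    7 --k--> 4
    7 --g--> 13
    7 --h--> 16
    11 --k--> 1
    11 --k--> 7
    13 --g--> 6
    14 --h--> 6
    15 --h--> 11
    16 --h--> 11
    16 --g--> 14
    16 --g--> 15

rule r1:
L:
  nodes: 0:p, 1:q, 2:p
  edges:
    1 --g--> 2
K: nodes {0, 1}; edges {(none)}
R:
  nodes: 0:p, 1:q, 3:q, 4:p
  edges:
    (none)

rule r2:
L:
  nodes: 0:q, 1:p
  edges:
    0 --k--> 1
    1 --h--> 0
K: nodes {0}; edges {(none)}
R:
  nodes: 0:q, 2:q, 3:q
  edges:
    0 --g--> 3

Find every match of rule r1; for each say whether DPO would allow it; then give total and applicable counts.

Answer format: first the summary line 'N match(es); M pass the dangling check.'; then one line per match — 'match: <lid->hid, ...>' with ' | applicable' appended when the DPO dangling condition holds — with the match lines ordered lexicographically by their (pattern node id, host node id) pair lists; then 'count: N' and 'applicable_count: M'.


18 match(es); 0 pass the dangling check.
match: 0->1, 1->3, 2->16
match: 0->1, 1->7, 2->4
match: 0->1, 1->7, 2->13
match: 0->4, 1->3, 2->16
match: 0->4, 1->7, 2->13
match: 0->6, 1->3, 2->16
match: 0->6, 1->7, 2->4
match: 0->6, 1->7, 2->13
match: 0->9, 1->3, 2->16
match: 0->9, 1->7, 2->4
match: 0->9, 1->7, 2->13
match: 0->13, 1->3, 2->16
match: 0->13, 1->7, 2->4
match: 0->15, 1->3, 2->16
match: 0->15, 1->7, 2->4
match: 0->15, 1->7, 2->13
match: 0->16, 1->7, 2->4
match: 0->16, 1->7, 2->13
count: 18
applicable_count: 0


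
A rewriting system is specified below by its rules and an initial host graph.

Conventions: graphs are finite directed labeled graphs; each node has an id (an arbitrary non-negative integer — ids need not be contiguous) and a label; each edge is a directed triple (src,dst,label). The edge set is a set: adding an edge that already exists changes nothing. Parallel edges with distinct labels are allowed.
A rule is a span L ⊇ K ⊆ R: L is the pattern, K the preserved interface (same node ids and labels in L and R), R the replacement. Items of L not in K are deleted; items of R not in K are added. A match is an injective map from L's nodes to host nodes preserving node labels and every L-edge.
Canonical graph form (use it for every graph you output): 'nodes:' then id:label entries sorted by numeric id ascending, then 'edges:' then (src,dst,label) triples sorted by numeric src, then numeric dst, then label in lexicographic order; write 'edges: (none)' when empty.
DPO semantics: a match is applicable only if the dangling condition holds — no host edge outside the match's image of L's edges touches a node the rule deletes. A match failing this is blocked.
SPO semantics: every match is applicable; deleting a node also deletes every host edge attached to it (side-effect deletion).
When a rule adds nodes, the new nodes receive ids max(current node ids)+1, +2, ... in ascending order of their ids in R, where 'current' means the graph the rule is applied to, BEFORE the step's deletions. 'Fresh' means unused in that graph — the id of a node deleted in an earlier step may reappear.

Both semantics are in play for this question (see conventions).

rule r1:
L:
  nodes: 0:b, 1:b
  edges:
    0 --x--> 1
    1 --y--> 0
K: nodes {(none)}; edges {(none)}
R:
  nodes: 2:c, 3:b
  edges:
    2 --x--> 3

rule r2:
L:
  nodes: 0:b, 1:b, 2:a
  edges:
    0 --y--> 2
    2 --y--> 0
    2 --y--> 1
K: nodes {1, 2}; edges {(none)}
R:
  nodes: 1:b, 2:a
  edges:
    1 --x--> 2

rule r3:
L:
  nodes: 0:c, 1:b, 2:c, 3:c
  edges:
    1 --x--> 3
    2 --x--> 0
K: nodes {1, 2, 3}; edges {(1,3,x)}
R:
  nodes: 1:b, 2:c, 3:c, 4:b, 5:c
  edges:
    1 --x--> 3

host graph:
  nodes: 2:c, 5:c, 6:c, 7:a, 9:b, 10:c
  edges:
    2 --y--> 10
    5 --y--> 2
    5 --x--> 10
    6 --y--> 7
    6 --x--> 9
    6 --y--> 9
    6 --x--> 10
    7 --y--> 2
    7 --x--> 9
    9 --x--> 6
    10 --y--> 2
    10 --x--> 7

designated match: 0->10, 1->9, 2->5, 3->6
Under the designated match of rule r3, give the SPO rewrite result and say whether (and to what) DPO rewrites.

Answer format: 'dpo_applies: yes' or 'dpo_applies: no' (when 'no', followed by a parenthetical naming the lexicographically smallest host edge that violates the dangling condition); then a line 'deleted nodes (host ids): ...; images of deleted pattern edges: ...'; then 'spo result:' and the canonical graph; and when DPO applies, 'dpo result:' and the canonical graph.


dpo_applies: no
(the rule deletes node 10, which keeps host edge (2,10,y) outside the match image — the dangling condition fails, DPO blocks; SPO proceeds and side-deletes such edges)
deleted nodes (host ids): 10; images of deleted pattern edges: (5,10,x)
spo result:
nodes: 2:c, 5:c, 6:c, 7:a, 9:b, 11:b, 12:c
edges: (5,2,y); (6,7,y); (6,9,x); (6,9,y); (7,2,y); (7,9,x); (9,6,x)


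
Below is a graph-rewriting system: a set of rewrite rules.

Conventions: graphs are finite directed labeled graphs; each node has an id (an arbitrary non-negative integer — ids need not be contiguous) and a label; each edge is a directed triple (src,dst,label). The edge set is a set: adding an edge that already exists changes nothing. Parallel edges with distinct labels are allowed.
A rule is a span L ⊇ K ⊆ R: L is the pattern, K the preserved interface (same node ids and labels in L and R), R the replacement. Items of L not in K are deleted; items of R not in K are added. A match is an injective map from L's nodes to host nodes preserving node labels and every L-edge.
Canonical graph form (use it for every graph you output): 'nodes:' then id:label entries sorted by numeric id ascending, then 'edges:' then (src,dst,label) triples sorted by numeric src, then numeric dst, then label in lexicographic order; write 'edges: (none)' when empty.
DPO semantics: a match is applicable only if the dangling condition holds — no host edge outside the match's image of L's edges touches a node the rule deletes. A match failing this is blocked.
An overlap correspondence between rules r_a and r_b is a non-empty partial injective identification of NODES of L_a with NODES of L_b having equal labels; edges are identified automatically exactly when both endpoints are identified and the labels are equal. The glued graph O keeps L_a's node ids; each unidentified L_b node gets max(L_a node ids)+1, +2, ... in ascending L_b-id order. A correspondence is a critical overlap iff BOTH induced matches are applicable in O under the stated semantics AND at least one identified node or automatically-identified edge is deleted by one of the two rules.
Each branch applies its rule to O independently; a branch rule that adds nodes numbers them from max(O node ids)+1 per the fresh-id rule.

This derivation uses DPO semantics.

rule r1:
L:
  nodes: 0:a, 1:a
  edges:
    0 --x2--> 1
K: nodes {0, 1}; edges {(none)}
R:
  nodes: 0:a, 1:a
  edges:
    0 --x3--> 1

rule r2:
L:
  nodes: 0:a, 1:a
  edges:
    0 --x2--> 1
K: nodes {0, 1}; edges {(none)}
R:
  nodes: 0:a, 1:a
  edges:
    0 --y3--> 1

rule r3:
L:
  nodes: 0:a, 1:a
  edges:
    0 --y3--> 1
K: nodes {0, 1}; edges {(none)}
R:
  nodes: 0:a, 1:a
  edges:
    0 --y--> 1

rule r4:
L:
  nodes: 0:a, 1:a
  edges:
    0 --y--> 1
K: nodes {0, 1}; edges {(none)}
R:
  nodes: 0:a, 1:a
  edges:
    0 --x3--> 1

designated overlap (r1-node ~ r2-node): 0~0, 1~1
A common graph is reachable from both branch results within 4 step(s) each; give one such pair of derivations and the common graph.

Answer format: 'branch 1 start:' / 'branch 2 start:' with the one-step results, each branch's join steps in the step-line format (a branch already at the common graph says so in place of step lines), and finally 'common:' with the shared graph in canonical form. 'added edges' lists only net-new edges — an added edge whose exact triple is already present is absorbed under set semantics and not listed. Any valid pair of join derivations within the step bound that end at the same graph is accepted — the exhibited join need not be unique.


branch 1 start:
nodes: 0:a, 1:a
edges: (0,1,x3)
branch 2 start:
nodes: 0:a, 1:a
edges: (0,1,y3)
branch 1: already at the common graph (0 steps)
branch 2 step 1: rule r3; match: 0->0, 1->1; deleted nodes (none); deleted edges (0,1,y3); added nodes (none); added edges (0,1,y); result: nodes: 0:a, 1:a edges: (0,1,y)
branch 2 step 2: rule r4; match: 0->0, 1->1; deleted nodes (none); deleted edges (0,1,y); added nodes (none); added edges (0,1,x3); result: nodes: 0:a, 1:a edges: (0,1,x3)
common:
nodes: 0:a, 1:a
edges: (0,1,x3)


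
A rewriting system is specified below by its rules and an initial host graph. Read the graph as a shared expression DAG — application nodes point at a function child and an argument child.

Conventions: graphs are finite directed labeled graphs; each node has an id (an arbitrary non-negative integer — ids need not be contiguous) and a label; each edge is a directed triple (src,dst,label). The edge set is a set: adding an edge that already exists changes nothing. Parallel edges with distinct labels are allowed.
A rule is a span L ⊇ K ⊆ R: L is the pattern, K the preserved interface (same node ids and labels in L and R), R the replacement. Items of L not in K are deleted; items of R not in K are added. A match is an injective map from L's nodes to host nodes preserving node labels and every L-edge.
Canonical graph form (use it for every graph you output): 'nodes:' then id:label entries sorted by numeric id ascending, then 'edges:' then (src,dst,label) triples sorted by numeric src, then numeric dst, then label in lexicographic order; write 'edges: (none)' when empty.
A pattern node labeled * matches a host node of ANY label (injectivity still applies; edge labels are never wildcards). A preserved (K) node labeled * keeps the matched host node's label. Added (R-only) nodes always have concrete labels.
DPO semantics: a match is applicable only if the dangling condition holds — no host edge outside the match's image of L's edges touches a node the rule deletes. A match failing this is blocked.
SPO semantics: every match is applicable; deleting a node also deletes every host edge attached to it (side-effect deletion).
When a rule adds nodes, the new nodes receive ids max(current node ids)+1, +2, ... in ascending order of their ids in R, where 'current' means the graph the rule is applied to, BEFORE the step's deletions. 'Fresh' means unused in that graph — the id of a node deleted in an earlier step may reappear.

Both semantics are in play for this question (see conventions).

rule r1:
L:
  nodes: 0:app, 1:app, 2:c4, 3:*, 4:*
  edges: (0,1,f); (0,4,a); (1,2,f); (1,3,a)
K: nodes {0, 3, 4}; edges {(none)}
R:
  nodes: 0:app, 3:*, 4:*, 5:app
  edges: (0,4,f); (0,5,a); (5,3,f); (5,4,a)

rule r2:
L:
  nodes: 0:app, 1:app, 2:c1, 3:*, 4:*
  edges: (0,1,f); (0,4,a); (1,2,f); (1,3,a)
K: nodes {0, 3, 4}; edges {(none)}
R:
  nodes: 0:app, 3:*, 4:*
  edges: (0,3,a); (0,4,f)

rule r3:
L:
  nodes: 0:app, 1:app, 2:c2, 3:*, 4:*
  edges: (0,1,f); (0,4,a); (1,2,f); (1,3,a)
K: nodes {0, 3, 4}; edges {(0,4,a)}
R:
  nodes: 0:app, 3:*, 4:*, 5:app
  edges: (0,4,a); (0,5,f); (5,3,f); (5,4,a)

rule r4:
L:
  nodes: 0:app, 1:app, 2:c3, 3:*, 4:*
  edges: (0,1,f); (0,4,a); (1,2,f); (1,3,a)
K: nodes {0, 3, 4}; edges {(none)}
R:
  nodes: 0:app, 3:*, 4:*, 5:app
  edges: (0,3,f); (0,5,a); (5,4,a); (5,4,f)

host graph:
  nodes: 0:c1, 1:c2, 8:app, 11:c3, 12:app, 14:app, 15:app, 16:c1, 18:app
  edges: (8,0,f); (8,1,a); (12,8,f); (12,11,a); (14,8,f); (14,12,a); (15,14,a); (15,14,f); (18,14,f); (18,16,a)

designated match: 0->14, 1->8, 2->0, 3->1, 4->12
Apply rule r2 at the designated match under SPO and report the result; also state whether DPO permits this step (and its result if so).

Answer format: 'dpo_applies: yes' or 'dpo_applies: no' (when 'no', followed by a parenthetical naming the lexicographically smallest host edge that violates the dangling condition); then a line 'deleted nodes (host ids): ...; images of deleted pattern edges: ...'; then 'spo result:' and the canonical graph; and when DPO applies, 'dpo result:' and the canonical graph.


dpo_applies: no
(the rule deletes node 8, which keeps host edge (12,8,f) outside the match image — the dangling condition fails, DPO blocks; SPO proceeds and side-deletes such edges)
deleted nodes (host ids): 0, 8; images of deleted pattern edges: (8,0,f); (8,1,a); (14,8,f); (14,12,a)
spo result:
nodes: 1:c2, 11:c3, 12:app, 14:app, 15:app, 16:c1, 18:app
edges: (12,11,a); (14,1,a); (14,12,f); (15,14,a); (15,14,f); (18,14,f); (18,16,a)


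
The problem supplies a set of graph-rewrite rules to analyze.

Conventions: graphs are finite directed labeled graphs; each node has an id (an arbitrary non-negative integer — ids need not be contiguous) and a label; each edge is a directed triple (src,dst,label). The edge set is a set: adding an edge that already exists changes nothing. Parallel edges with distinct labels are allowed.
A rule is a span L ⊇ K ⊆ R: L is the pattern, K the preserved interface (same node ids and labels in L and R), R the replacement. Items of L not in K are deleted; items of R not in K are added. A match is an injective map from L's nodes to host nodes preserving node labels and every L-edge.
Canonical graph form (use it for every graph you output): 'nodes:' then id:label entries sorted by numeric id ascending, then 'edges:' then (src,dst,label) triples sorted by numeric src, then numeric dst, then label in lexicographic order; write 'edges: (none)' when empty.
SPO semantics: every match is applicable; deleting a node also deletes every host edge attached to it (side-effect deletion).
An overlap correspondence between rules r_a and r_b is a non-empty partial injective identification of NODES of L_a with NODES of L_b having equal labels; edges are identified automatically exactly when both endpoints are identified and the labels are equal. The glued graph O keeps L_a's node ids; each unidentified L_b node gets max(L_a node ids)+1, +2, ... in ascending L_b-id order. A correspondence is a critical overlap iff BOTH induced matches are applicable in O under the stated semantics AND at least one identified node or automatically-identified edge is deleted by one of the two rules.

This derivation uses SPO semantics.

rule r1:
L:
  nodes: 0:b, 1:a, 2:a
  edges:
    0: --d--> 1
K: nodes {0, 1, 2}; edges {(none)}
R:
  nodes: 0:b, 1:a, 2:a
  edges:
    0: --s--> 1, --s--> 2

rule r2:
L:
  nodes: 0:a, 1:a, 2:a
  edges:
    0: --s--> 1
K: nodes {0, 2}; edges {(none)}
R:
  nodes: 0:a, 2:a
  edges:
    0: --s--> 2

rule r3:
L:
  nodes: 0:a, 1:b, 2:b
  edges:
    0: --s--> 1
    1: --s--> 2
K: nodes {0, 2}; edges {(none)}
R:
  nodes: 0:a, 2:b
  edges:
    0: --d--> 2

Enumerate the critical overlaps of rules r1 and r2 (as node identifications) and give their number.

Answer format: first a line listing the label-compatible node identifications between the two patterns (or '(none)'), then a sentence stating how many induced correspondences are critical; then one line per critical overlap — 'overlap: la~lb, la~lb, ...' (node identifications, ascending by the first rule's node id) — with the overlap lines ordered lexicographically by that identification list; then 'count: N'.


label-compatible node identifications between L(r1) and L(r2): 1~0, 1~1, 1~2, 2~0, 2~1, 2~2
6 of the induced correspondences are critical overlaps of r1 and r2.
overlap: 1~0, 2~1
overlap: 1~1
overlap: 1~1, 2~0
overlap: 1~1, 2~2
overlap: 1~2, 2~1
overlap: 2~1
count: 6


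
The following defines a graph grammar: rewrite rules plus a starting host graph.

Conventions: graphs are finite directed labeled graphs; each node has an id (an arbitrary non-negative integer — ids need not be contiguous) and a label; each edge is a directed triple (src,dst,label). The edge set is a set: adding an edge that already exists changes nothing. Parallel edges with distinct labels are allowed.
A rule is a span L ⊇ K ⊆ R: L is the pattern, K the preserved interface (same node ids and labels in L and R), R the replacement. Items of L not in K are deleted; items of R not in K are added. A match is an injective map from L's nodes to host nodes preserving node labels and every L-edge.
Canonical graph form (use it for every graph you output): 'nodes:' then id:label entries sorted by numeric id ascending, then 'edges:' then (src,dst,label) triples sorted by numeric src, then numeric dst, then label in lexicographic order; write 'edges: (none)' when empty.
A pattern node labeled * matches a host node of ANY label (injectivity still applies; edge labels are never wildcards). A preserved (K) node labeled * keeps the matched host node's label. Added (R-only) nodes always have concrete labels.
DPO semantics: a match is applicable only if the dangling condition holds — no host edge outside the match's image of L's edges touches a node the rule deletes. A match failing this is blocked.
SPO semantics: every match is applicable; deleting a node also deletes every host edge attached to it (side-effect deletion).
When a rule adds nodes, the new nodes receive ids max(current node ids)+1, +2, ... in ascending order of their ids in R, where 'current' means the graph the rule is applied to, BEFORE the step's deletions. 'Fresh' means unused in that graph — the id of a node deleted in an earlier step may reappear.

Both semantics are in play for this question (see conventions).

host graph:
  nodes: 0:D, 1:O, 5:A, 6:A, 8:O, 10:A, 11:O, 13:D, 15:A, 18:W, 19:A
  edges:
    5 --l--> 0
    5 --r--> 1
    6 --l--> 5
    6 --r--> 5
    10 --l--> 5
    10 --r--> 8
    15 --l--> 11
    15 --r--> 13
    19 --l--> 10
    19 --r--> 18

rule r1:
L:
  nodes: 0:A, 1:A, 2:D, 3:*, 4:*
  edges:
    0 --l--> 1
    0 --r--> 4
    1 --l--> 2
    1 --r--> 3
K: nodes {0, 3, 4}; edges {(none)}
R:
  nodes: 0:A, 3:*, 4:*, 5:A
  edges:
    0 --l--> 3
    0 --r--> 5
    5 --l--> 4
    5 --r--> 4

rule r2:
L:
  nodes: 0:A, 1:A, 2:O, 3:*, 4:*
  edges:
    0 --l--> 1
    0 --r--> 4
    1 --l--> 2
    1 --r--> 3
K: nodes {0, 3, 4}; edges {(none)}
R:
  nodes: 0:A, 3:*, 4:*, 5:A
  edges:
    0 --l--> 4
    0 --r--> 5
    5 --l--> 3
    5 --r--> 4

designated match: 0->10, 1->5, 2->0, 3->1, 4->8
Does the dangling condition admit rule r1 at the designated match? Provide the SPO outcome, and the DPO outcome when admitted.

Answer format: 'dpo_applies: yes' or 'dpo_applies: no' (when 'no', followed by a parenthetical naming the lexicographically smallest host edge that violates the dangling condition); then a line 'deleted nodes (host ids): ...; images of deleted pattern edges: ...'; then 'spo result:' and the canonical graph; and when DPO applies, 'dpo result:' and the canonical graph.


dpo_applies: no
(the rule deletes node 5, which keeps host edge (6,5,l) outside the match image — the dangling condition fails, DPO blocks; SPO proceeds and side-deletes such edges)
deleted nodes (host ids): 0, 5; images of deleted pattern edges: (5,0,l); (5,1,r); (10,5,l); (10,8,r)
spo result:
nodes: 1:O, 6:A, 8:O, 10:A, 11:O, 13:D, 15:A, 18:W, 19:A, 20:A
edges: (10,1,l); (10,20,r); (15,11,l); (15,13,r); (19,10,l); (19,18,r); (20,8,l); (20,8,r)


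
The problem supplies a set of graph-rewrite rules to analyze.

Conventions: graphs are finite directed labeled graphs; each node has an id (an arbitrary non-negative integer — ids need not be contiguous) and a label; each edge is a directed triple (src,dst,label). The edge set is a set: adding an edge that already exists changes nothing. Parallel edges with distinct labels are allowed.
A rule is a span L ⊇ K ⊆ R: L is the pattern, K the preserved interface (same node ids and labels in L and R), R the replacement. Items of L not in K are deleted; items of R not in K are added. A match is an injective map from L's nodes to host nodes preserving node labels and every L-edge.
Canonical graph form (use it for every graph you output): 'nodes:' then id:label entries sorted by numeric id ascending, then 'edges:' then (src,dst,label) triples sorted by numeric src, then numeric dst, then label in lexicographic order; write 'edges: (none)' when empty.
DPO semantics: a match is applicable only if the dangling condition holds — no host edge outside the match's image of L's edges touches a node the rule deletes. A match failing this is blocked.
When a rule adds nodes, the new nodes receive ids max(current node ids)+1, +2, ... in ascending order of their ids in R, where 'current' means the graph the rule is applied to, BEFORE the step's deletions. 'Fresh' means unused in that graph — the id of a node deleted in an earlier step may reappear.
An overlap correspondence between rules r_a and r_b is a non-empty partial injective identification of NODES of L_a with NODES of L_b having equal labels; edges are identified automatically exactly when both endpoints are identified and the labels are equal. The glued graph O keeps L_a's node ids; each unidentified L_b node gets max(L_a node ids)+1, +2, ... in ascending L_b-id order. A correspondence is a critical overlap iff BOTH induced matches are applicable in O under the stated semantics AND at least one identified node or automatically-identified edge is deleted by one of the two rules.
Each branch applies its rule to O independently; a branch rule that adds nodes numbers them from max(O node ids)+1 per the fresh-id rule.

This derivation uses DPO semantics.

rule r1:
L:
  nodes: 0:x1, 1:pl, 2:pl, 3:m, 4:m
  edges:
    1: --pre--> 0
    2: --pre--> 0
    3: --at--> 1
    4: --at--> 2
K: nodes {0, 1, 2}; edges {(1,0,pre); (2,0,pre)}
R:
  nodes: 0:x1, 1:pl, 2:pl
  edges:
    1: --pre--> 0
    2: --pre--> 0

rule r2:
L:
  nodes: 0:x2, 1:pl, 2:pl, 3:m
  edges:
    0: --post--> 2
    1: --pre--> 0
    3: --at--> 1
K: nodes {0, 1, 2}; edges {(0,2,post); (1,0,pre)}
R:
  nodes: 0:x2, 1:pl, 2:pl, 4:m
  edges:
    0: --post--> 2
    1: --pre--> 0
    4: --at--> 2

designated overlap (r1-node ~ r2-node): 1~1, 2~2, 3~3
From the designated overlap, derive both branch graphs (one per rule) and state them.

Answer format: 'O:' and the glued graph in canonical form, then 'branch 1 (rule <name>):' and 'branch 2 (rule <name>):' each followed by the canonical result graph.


O:
nodes: 0:x1, 1:pl, 2:pl, 3:m, 4:m, 5:x2
edges: (1,0,pre); (1,5,pre); (2,0,pre); (3,1,at); (4,2,at); (5,2,post)
branch 1 (rule r1):
nodes: 0:x1, 1:pl, 2:pl, 5:x2
edges: (1,0,pre); (1,5,pre); (2,0,pre); (5,2,post)
branch 2 (rule r2):
nodes: 0:x1, 1:pl, 2:pl, 4:m, 5:x2, 6:m
edges: (1,0,pre); (1,5,pre); (2,0,pre); (4,2,at); (5,2,post); (6,2,at)


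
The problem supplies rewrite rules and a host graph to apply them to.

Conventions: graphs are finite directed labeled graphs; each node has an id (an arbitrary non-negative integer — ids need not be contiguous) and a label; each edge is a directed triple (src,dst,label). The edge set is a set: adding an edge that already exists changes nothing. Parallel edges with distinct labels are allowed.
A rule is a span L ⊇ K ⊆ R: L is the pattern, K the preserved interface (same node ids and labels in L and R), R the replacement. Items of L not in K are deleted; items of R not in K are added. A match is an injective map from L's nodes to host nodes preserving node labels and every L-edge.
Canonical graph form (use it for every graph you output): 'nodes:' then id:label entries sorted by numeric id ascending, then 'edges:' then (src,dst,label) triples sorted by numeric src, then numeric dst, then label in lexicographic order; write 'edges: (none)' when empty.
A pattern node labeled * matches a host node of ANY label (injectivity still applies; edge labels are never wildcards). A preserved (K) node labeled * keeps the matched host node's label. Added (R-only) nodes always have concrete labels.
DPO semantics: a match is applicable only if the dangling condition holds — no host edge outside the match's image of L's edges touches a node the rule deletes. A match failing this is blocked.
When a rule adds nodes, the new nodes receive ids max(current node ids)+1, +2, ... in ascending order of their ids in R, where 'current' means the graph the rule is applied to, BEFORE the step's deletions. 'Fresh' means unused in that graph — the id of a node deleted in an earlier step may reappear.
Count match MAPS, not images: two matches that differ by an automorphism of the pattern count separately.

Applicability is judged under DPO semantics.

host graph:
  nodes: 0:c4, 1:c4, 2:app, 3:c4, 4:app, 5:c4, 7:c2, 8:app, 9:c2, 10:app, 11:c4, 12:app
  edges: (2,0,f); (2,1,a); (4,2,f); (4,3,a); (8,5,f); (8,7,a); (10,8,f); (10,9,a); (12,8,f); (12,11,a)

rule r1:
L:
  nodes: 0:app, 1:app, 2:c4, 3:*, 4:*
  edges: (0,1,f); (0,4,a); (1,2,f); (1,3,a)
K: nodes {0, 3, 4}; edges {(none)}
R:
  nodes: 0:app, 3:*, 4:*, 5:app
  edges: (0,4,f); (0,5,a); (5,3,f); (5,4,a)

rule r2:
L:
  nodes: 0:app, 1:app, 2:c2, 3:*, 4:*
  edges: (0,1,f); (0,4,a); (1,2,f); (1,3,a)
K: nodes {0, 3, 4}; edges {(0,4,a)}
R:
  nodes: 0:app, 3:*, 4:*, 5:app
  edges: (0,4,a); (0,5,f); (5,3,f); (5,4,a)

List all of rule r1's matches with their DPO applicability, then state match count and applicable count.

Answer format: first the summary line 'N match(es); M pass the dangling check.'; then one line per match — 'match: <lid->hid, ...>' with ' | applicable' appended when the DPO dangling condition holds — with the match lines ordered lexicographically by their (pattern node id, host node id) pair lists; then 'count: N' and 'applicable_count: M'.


3 match(es); 1 pass the dangling check.
match: 0->4, 1->2, 2->0, 3->1, 4->3 | applicable
match: 0->10, 1->8, 2->5, 3->7, 4->9
match: 0->12, 1->8, 2->5, 3->7, 4->11
count: 3
applicable_count: 1


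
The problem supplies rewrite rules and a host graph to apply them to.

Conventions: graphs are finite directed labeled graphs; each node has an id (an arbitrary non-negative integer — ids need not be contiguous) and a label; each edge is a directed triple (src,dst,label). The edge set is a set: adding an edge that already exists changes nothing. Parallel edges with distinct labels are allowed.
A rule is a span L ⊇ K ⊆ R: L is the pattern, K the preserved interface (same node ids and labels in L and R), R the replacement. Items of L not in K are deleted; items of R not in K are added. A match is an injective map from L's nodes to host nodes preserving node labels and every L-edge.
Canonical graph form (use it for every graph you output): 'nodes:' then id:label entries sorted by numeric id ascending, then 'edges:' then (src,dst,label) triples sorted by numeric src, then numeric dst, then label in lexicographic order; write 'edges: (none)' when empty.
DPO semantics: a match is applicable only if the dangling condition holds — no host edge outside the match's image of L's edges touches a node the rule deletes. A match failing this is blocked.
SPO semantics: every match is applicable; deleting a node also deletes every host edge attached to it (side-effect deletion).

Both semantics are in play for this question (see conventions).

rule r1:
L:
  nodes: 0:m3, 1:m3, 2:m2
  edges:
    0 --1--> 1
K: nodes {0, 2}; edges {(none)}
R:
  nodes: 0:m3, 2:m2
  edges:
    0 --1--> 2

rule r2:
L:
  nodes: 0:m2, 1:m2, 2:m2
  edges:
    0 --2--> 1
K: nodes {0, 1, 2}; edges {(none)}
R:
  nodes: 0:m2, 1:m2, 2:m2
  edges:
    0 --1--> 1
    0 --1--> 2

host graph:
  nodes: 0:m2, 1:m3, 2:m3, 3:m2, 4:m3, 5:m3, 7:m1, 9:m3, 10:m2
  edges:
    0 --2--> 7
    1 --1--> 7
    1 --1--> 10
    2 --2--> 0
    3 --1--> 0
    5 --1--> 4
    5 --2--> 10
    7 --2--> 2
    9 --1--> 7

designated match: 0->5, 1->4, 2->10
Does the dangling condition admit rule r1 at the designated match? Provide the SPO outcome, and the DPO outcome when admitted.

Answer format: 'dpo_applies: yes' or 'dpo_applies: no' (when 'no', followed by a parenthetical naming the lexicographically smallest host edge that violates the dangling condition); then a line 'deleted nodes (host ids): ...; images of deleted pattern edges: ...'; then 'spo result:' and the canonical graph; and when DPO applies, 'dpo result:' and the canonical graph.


dpo_applies: yes
deleted nodes (host ids): 4; images of deleted pattern edges: (5,4,1)
spo result:
nodes: 0:m2, 1:m3, 2:m3, 3:m2, 5:m3, 7:m1, 9:m3, 10:m2
edges: (0,7,2); (1,7,1); (1,10,1); (2,0,2); (3,0,1); (5,10,1); (5,10,2); (7,2,2); (9,7,1)
dpo result:
nodes: 0:m2, 1:m3, 2:m3, 3:m2, 5:m3, 7:m1, 9:m3, 10:m2
edges: (0,7,2); (1,7,1); (1,10,1); (2,0,2); (3,0,1); (5,10,1); (5,10,2); (7,2,2); (9,7,1)


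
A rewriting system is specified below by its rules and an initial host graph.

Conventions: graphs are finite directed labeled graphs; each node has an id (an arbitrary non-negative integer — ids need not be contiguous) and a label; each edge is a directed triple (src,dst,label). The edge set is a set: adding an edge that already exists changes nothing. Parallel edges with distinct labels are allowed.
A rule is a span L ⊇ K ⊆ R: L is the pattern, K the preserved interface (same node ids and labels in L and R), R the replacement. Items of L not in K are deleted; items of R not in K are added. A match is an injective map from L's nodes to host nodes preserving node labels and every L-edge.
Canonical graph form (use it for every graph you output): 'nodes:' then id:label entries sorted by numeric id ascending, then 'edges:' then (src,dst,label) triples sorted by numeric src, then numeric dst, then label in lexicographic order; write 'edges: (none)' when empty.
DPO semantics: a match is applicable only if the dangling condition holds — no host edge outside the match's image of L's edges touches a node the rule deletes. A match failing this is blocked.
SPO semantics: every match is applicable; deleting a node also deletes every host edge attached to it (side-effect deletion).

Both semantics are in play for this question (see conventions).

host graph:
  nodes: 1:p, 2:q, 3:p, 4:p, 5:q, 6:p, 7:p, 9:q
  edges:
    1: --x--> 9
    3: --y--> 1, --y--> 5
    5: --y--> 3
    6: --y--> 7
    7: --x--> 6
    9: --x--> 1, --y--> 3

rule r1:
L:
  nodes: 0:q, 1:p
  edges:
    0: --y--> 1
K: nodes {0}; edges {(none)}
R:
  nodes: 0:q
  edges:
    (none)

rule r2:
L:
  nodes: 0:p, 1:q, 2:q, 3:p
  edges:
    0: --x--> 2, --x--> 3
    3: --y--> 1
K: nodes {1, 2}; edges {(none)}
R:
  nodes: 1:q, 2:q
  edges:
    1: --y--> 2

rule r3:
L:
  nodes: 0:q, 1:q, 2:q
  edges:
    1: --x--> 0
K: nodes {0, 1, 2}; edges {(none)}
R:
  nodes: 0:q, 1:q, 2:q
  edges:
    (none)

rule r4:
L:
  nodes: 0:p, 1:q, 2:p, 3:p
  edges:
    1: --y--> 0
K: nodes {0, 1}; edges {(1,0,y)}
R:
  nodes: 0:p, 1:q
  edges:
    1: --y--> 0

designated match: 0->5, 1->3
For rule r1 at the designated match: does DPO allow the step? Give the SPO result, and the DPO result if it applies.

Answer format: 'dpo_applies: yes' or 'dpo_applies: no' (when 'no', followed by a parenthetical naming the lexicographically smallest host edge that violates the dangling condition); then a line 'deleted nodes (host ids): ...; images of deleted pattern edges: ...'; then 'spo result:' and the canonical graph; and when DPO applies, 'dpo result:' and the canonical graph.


dpo_applies: no
(the rule deletes node 3, which keeps host edge (3,1,y) outside the match image — the dangling condition fails, DPO blocks; SPO proceeds and side-deletes such edges)
deleted nodes (host ids): 3; images of deleted pattern edges: (5,3,y)
spo result:
nodes: 1:p, 2:q, 4:p, 5:q, 6:p, 7:p, 9:q
edges: (1,9,x); (6,7,y); (7,6,x); (9,1,x)


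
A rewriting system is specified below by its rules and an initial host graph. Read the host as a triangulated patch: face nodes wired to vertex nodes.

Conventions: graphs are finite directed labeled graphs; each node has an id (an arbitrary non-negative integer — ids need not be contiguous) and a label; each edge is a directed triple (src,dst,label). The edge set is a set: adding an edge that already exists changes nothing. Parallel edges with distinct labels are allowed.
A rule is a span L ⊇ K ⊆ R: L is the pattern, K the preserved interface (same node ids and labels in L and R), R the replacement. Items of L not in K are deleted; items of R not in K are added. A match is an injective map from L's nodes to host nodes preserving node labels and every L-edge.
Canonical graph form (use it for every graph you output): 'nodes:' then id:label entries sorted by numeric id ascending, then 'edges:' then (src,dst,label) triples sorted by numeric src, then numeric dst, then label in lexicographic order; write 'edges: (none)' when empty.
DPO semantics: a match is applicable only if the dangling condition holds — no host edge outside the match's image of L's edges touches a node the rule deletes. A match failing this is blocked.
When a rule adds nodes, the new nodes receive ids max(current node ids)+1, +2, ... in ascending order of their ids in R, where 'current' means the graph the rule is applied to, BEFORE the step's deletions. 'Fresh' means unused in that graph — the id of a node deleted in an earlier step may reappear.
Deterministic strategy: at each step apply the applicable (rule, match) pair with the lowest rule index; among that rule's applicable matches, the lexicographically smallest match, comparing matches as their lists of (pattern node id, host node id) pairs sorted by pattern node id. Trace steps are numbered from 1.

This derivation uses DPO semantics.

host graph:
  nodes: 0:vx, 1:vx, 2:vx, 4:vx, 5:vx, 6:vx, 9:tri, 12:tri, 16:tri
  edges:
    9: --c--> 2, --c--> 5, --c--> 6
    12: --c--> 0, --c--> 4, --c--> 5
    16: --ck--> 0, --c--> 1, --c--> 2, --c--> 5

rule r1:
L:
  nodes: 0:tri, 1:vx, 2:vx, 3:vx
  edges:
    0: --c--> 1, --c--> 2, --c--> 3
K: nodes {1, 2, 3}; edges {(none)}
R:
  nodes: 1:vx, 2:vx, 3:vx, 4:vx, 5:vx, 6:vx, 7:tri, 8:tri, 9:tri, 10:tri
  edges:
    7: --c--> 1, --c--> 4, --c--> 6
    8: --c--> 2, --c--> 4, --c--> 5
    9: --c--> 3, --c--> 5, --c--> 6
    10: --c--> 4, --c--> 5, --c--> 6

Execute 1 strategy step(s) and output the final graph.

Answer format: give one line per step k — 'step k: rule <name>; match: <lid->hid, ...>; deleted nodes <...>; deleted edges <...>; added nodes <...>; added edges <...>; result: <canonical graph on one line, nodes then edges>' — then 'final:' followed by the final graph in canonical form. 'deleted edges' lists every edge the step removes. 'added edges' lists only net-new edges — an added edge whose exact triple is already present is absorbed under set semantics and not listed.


step 1: rule r1; match: 0->9, 1->2, 2->5, 3->6; deleted nodes 9; deleted edges (9,2,c); (9,5,c); (9,6,c); added nodes 17, 18, 19, 20, 21, 22, 23; added edges (20,2,c); (20,17,c); (20,19,c); (21,5,c); (21,17,c); (21,18,c); (22,6,c); (22,18,c); (22,19,c); (23,17,c); (23,18,c); (23,19,c); result: nodes: 0:vx, 1:vx, 2:vx, 4:vx, 5:vx, 6:vx, 12:tri, 16:tri, 17:vx, 18:vx, 19:vx, 20:tri, 21:tri, 22:tri, 23:tri edges: (12,0,c); (12,4,c); (12,5,c); (16,0,ck); (16,1,c); (16,2,c); (16,5,c); (20,2,c); (20,17,c); (20,19,c); (21,5,c); (21,17,c); (21,18,c); (22,6,c); (22,18,c); (22,19,c); (23,17,c); (23,18,c); (23,19,c)
final:
nodes: 0:vx, 1:vx, 2:vx, 4:vx, 5:vx, 6:vx, 12:tri, 16:tri, 17:vx, 18:vx, 19:vx, 20:tri, 21:tri, 22:tri, 23:tri
edges: (12,0,c); (12,4,c); (12,5,c); (16,0,ck); (16,1,c); (16,2,c); (16,5,c); (20,2,c); (20,17,c); (20,19,c); (21,5,c); (21,17,c); (21,18,c); (22,6,c); (22,18,c); (22,19,c); (23,17,c); (23,18,c); (23,19,c)


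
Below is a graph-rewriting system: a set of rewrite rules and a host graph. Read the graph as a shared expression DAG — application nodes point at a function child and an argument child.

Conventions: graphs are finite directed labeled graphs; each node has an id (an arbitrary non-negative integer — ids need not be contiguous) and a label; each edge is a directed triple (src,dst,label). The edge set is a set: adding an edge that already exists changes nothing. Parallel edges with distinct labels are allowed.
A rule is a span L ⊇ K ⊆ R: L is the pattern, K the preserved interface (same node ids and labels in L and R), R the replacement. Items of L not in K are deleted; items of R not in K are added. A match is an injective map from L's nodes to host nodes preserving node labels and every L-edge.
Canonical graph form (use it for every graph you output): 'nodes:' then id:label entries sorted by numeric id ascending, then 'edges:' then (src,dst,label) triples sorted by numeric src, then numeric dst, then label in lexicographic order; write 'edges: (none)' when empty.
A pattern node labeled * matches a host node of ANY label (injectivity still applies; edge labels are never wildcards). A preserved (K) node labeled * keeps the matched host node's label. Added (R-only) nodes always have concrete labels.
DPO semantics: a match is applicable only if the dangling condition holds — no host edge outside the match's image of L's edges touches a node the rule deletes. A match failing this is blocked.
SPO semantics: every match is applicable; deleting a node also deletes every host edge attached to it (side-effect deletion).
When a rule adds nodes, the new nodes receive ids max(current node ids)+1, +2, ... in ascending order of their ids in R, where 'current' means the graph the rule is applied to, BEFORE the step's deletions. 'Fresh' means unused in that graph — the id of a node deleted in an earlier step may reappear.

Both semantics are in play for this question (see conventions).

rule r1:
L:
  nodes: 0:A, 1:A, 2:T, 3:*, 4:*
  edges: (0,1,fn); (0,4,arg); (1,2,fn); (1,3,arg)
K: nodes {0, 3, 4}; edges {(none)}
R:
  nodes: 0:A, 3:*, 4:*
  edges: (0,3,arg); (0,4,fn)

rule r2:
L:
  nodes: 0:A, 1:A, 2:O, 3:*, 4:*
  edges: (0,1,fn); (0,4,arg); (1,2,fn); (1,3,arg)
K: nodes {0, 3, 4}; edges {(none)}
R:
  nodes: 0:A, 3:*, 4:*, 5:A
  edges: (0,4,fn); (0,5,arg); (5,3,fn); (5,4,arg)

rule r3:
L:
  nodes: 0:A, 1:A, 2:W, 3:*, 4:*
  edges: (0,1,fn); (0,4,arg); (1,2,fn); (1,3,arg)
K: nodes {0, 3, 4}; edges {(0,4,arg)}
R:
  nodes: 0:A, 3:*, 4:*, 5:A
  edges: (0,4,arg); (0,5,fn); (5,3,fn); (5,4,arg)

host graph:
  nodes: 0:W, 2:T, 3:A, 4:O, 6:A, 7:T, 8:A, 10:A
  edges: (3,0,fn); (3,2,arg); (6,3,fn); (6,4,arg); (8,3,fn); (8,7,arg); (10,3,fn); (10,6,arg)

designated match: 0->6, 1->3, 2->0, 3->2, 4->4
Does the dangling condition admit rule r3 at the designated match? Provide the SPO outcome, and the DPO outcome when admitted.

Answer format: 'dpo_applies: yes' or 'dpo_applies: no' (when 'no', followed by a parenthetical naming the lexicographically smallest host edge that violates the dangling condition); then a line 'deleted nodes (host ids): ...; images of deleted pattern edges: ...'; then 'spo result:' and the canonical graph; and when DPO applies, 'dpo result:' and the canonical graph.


dpo_applies: no
(the rule deletes node 3, which keeps host edge (8,3,fn) outside the match image — the dangling condition fails, DPO blocks; SPO proceeds and side-deletes such edges)
deleted nodes (host ids): 0, 3; images of deleted pattern edges: (3,0,fn); (3,2,arg); (6,3,fn)
spo result:
nodes: 2:T, 4:O, 6:A, 7:T, 8:A, 10:A, 11:A
edges: (6,4,arg); (6,11,fn); (8,7,arg); (10,6,arg); (11,2,fn); (11,4,arg)
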